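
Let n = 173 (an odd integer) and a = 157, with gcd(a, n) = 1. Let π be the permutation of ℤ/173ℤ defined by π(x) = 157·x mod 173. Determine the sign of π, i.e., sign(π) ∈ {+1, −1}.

Orbit of 4 under x↦157x: [4, 109, 159, 51, 49, 81, 88]… (length divides ord_173(157)).
The orbit structure of x ↦ 157x mod 173: 3 orbits of sizes [86, 86, 1].
Σ(ℓ_i−1) = 173−3 = 170; sign = (−1)^170 = +1.

+1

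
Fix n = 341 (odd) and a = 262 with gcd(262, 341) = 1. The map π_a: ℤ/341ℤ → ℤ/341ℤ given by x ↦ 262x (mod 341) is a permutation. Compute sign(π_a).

+1

Start at x=1: 1 → 262 → 103 → 47 → 38 → 67 → 163 → … (one orbit).
π_262 has 25 disjoint cycles with lengths [15, 15, 15, 15, 15, 15, 15, 15, 15, 15, 15, 15, 15, 15, 15, 15, 15, 15, 15, 15, 15, 15, 5, 5, 1] on {0,…,340}.
With 25 cycles on 341 points, sign = (−1)^{341−25} = +1.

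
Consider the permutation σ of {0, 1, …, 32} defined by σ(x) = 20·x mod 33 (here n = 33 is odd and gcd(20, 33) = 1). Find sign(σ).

-1

Orbit of 16 under x↦20x: [16, 23, 31, 26, 25, 5, 1]… (length divides ord_33(20)).
π_20 has 6 disjoint cycles with lengths [10, 10, 5, 5, 2, 1] on {0,…,32}.
With 6 cycles on 33 points, sign = (−1)^{33−6} = -1.
Check: (20/33) = -1 by Zolotarev.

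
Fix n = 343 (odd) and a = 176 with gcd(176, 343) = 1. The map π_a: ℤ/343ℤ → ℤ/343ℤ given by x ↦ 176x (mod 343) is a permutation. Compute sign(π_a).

Trace 36: π^k(36) = [36, 162, 43, 22, 99, 274, 204] for k=0..6.
Decompose π into cycles: lengths [49, 49, 49, 49, 49, 49, 7, 7, 7, 7, 7, 7, 1, 1, 1, 1, 1, 1, 1] (19 cycles, including the fixed point 0).
sign(π) = (−1)^{n − #cycles} = (−1)^{343−19} = (−1)^324 = +1.

+1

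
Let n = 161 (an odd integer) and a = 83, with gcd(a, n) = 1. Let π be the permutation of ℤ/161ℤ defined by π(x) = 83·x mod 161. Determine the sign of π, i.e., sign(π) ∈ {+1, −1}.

Trace 90: π^k(90) = [90, 64, 160, 78, 34, 85, 132] for k=0..6.
Cycle type of π: 22×7 + 2×3 + 1; total 11 cycles.
161 − 11 = 150 transpositions; sign(π) = (−1)^150 = +1.

+1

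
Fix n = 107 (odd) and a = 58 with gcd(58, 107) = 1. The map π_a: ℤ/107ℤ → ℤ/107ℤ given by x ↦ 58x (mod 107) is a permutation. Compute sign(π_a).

-1

Orbit of 89 under x↦58x: [89, 26, 10, 45, 42, 82, 48]… (length divides ord_107(58)).
The orbit structure of x ↦ 58x mod 107: 2 orbits of sizes [106, 1].
sign(π) = (−1)^{n − #cycles} = (−1)^{107−2} = (−1)^105 = -1.
The Jacobi symbol (58|107) = -1 (Zolotarev) agrees.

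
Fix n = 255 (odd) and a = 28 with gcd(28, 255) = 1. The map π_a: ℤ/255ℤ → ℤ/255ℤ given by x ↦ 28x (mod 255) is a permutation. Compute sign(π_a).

Trace 82: π^k(82) = [82, 1, 28, 19, 22, 106, 163] for k=0..6.
Cycle type of π: 16×15 + 4×3 + 1×3; total 21 cycles.
With 21 cycles on 255 points, sign = (−1)^{255−21} = +1.

+1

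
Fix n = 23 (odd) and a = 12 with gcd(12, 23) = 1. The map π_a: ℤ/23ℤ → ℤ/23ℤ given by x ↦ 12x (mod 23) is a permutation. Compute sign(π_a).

+1

Orbit of 9 under x↦12x: [9, 16, 8, 4, 2, 1, 12]… (length divides ord_23(12)).
π_12 has 3 disjoint cycles with lengths [11, 11, 1] on {0,…,22}.
n − c = 23 − 3 = 20; sign = (−1)^20 = +1.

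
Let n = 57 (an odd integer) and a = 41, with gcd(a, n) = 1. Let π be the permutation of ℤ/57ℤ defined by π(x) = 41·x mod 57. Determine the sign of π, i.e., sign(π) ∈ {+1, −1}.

+1

Trace 16: π^k(16) = [16, 29, 49, 14, 4, 50, 55] for k=0..6.
Cycle type of π: 18×3 + 2 + 1; total 5 cycles.
57 − 5 = 52 transpositions; sign(π) = (−1)^52 = +1.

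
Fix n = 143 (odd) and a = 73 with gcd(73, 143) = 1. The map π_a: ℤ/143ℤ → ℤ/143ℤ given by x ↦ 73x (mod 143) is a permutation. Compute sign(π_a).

+1

Orbit of 73 under x↦73x: [73, 38, 57, 14, 21, 103, 83]… (length divides ord_143(73)).
π_73 has 11 disjoint cycles with lengths [20, 20, 20, 20, 20, 20, 10, 4, 4, 4, 1] on {0,…,142}.
sign(π) = (−1)^{n − #cycles} = (−1)^{143−11} = (−1)^132 = +1.
Via Zolotarev, sign(π_{73}) = (73|143) = +1.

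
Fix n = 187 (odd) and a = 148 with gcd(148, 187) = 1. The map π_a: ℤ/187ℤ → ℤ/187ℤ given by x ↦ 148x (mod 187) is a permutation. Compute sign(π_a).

-1

Trace 124: π^k(124) = [124, 26, 108, 89, 82, 168, 180] for k=0..6.
Cycle type of π: 80×2 + 16 + 5×2 + 1; total 6 cycles.
sign(π) = (−1)^{n − #cycles} = (−1)^{187−6} = (−1)^181 = -1.
(148|187)_J = -1 (Zolotarev's lemma cross-check).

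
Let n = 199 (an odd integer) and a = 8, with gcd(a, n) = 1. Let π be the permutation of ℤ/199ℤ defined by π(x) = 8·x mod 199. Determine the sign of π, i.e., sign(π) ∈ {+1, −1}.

Start at x=172: 172 → 182 → 63 → 106 → 52 → 18 → 144 → … (one orbit).
Decompose π into cycles: lengths [33, 33, 33, 33, 33, 33, 1] (7 cycles, including the fixed point 0).
sign(π) = (−1)^{n − #cycles} = (−1)^{199−7} = (−1)^192 = +1.

+1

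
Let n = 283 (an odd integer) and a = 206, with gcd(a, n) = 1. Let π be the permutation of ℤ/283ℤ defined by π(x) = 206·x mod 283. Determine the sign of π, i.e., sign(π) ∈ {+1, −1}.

Trace 26: π^k(26) = [26, 262, 202, 11, 2, 129, 255] for k=0..6.
The orbit structure of x ↦ 206x mod 283: 2 orbits of sizes [282, 1].
With 2 cycles on 283 points, sign = (−1)^{283−2} = -1.

-1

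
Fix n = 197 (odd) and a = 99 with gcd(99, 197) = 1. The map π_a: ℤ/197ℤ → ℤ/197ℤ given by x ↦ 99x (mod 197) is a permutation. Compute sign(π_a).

Start at x=28: 28 → 14 → 7 → 102 → 51 → 124 → 62 → … (one orbit).
Cycle type of π: 196 + 1; total 2 cycles.
sign(π) = (−1)^{n − #cycles} = (−1)^{197−2} = (−1)^195 = -1.

-1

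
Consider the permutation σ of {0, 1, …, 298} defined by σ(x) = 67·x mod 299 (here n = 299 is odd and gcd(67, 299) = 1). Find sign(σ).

Start at x=28: 28 → 82 → 112 → 29 → 149 → 116 → 297 → … (one orbit).
Cycle type of π: 132×2 + 22 + 12 + 1; total 5 cycles.
299 − 5 = 294 transpositions; sign(π) = (−1)^294 = +1.
(67|299)_J = +1 (Zolotarev's lemma cross-check).

+1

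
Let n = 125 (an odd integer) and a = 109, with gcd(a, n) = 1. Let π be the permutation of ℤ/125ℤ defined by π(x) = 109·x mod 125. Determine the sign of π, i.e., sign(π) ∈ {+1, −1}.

Start at x=84: 84 → 31 → 4 → 61 → 24 → 116 → 19 → … (one orbit).
Cycle type of π: 50×2 + 10×2 + 2×2 + 1; total 7 cycles.
n − c = 125 − 7 = 118; sign = (−1)^118 = +1.

+1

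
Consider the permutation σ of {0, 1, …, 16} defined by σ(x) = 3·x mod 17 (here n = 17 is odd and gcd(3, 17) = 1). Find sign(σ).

-1

Orbit of 10 under x↦3x: [10, 13, 5, 15, 11, 16, 14]… (length divides ord_17(3)).
2 cycles of lengths [16, 1].
Σ(ℓ_i−1) = 17−2 = 15; sign = (−1)^15 = -1.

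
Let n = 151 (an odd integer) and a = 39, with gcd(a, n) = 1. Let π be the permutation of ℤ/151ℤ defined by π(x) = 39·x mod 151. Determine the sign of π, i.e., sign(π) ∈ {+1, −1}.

Trace 62: π^k(62) = [62, 2, 78, 22, 103, 91, 76] for k=0..6.
Cycle lengths of π_39 on ℤ/151ℤ: [75, 75, 1]; 3 cycles in total.
sign(π) = (−1)^{n − #cycles} = (−1)^{151−3} = (−1)^148 = +1.

+1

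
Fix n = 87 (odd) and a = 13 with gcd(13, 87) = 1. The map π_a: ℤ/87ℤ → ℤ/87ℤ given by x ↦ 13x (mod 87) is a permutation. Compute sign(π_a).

Trace 67: π^k(67) = [67, 1, 13, 82, 22, 25, 64] for k=0..6.
Cycle type of π: 14×6 + 1×3; total 9 cycles.
Σ(ℓ_i−1) = 87−9 = 78; sign = (−1)^78 = +1.
The Jacobi symbol (13|87) = +1 (Zolotarev) agrees.

+1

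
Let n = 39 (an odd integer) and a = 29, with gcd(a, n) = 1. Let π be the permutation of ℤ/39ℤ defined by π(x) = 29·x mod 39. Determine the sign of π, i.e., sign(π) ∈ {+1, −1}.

-1

Orbit of 29 under x↦29x: [29, 22, 14, 16, 35, 1]… (length divides ord_39(29)).
Cycle type of π: 6×4 + 3×4 + 2 + 1; total 10 cycles.
Σ(ℓ_i−1) = 39−10 = 29; sign = (−1)^29 = -1.
(29|39)_J = -1 (Zolotarev's lemma cross-check).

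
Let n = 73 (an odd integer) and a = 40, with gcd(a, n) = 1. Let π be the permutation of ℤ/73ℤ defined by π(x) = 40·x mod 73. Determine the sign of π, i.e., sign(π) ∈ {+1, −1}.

-1

Orbit of 35 under x↦40x: [35, 13, 9, 68, 19, 30, 32]… (length divides ord_73(40)).
Cycle type of π: 72 + 1; total 2 cycles.
sign(π) = (−1)^{n − #cycles} = (−1)^{73−2} = (−1)^71 = -1.
Zolotarev: (40|73) = -1, matching the cycle-count sign.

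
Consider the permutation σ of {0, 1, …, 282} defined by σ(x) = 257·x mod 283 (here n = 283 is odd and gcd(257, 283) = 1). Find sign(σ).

+1

Orbit of 89 under x↦257x: [89, 233, 168, 160, 85, 54, 11]… (length divides ord_283(257)).
3 cycles of lengths [141, 141, 1].
Σ(ℓ_i−1) = 283−3 = 280; sign = (−1)^280 = +1.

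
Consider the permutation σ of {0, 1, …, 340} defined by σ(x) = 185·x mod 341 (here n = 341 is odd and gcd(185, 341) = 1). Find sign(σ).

Start at x=125: 125 → 278 → 280 → 309 → 218 → 92 → 311 → … (one orbit).
The orbit structure of x ↦ 185x mod 341: 48 orbits of sizes [10, 10, 10, 10, 10, 10, 10, 10, 10, 10, 10, 10, 10, 10, 10, 10, 10, 10, 10, 10, 10, 10, 10, 10, 10, 10, 10, 10, 10, 10, 5, 5, 2, 2, 2, 2, 2, 2, 2, 2, 2, 2, 2, 2, 2, 2, 2, 1].
341 − 48 = 293 transpositions; sign(π) = (−1)^293 = -1.
(185|341)_J = -1 (Zolotarev's lemma cross-check).

-1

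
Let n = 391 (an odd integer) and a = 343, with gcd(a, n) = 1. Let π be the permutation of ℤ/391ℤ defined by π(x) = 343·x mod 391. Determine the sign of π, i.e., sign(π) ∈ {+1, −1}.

+1

Trace 18: π^k(18) = [18, 309, 26, 316, 81, 22, 117] for k=0..6.
Cycle type of π: 176×2 + 22 + 16 + 1; total 5 cycles.
5 cycles on 391: each ℓ→(−1)^(ℓ−1), product (−1)^386 = +1.
Check: (343/391) = +1 by Zolotarev.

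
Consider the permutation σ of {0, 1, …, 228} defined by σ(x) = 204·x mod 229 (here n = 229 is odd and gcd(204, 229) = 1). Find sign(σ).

+1

Orbit of 95 under x↦204x: [95, 144, 64, 3, 154, 43, 70]… (length divides ord_229(204)).
3 cycles of lengths [114, 114, 1].
n − c = 229 − 3 = 226; sign = (−1)^226 = +1.
The Jacobi symbol (204|229) = +1 (Zolotarev) agrees.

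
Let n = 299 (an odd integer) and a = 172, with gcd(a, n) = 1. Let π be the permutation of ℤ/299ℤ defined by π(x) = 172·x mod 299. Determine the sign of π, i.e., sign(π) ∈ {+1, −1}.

-1

Start at x=3: 3 → 217 → 248 → 198 → 269 → 222 → 211 → … (one orbit).
Decompose π into cycles: lengths [66, 66, 66, 66, 22, 3, 3, 3, 3, 1] (10 cycles, including the fixed point 0).
299 − 10 = 289 transpositions; sign(π) = (−1)^289 = -1.
The Jacobi symbol (172|299) = -1 (Zolotarev) agrees.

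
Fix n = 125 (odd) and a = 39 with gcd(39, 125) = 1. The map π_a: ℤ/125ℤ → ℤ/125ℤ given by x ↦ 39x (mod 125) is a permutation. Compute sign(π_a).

Trace 59: π^k(59) = [59, 51, 114, 71, 19, 116, 24] for k=0..6.
π_39 has 7 disjoint cycles with lengths [50, 50, 10, 10, 2, 2, 1] on {0,…,124}.
7 cycles on 125: each ℓ→(−1)^(ℓ−1), product (−1)^118 = +1.

+1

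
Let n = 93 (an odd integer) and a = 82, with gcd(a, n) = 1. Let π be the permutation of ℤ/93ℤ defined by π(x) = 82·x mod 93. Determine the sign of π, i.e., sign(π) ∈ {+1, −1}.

+1

Start at x=19: 19 → 70 → 67 → 7 → 16 → 10 → 76 → … (one orbit).
Decompose π into cycles: lengths [15, 15, 15, 15, 15, 15, 1, 1, 1] (9 cycles, including the fixed point 0).
With 9 cycles on 93 points, sign = (−1)^{93−9} = +1.
Via Zolotarev, sign(π_{82}) = (82|93) = +1.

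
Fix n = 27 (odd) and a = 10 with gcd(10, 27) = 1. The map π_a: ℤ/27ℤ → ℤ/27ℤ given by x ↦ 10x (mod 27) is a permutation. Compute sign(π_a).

Trace 19: π^k(19) = [19, 1, 10] for k=0..2.
π_10 has 15 disjoint cycles with lengths [3, 3, 3, 3, 3, 3, 1, 1, 1, 1, 1, 1, 1, 1, 1] on {0,…,26}.
With 15 cycles on 27 points, sign = (−1)^{27−15} = +1.
The Jacobi symbol (10|27) = +1 (Zolotarev) agrees.

+1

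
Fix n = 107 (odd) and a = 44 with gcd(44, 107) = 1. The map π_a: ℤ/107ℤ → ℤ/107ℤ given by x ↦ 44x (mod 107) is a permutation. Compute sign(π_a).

+1

Orbit of 44 under x↦44x: [44, 10, 12, 100, 13, 37, 23]… (length divides ord_107(44)).
Cycle lengths of π_44 on ℤ/107ℤ: [53, 53, 1]; 3 cycles in total.
Σ(ℓ_i−1) = 107−3 = 104; sign = (−1)^104 = +1.
The Jacobi symbol (44|107) = +1 (Zolotarev) agrees.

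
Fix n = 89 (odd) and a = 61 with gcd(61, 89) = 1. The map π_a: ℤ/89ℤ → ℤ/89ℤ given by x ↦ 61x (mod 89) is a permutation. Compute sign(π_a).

Start at x=46: 46 → 47 → 19 → 2 → 33 → 55 → 62 → … (one orbit).
Cycle type of π: 88 + 1; total 2 cycles.
89 − 2 = 87 transpositions; sign(π) = (−1)^87 = -1.
The Jacobi symbol (61|89) = -1 (Zolotarev) agrees.

-1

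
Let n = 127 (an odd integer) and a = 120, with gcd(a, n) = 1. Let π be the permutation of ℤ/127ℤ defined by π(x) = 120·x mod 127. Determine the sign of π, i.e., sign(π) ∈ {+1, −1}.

Orbit of 11 under x↦120x: [11, 50, 31, 37, 122, 35, 9]… (length divides ord_127(120)).
π_120 has 3 disjoint cycles with lengths [63, 63, 1] on {0,…,126}.
3 cycles on 127: each ℓ→(−1)^(ℓ−1), product (−1)^124 = +1.
Zolotarev: (120|127) = +1, matching the cycle-count sign.

+1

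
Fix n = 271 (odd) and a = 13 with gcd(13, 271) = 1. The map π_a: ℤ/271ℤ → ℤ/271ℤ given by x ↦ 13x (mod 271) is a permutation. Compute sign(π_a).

Start at x=23: 23 → 28 → 93 → 125 → 270 → 258 → 102 → … (one orbit).
π_13 has 16 disjoint cycles with lengths [18, 18, 18, 18, 18, 18, 18, 18, 18, 18, 18, 18, 18, 18, 18, 1] on {0,…,270}.
n − c = 271 − 16 = 255; sign = (−1)^255 = -1.
Via Zolotarev, sign(π_{13}) = (13|271) = -1.

-1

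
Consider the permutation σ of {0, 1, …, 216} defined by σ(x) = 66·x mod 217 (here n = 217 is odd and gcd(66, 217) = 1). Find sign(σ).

-1

Start at x=171: 171 → 2 → 132 → 32 → 159 → 78 → 157 → … (one orbit).
Cycle type of π: 30×6 + 6 + 5×6 + 1; total 14 cycles.
n − c = 217 − 14 = 203; sign = (−1)^203 = -1.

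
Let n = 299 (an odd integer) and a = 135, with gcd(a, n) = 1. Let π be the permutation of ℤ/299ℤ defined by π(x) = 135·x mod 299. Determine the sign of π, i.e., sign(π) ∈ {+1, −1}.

+1

Start at x=5: 5 → 77 → 229 → 118 → 83 → 142 → 34 → … (one orbit).
11 cycles of lengths [44, 44, 44, 44, 44, 44, 22, 4, 4, 4, 1].
sign(π) = (−1)^{n − #cycles} = (−1)^{299−11} = (−1)^288 = +1.
Check: (135/299) = +1 by Zolotarev.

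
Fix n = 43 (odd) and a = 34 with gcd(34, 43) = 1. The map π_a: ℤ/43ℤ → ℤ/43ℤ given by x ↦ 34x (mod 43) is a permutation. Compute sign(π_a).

-1

Start at x=12: 12 → 21 → 26 → 24 → 42 → 9 → 5 → … (one orbit).
The orbit structure of x ↦ 34x mod 43: 2 orbits of sizes [42, 1].
sign(π) = (−1)^{n − #cycles} = (−1)^{43−2} = (−1)^41 = -1.
The Jacobi symbol (34|43) = -1 (Zolotarev) agrees.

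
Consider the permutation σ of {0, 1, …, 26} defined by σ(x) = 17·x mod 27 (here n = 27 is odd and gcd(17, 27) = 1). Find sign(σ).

Start at x=8: 8 → 1 → 17 → 19 → 26 → 10 → 8 (one orbit).
π_17 has 8 disjoint cycles with lengths [6, 6, 6, 2, 2, 2, 2, 1] on {0,…,26}.
8 cycles on 27: each ℓ→(−1)^(ℓ−1), product (−1)^19 = -1.

-1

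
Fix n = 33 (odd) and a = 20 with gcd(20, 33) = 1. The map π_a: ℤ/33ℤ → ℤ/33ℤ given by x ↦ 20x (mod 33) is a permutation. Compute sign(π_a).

-1

Start at x=1: 1 → 20 → 4 → 14 → 16 → 23 → 31 → … (one orbit).
Decompose π into cycles: lengths [10, 10, 5, 5, 2, 1] (6 cycles, including the fixed point 0).
Σ(ℓ_i−1) = 33−6 = 27; sign = (−1)^27 = -1.
Check: (20/33) = -1 by Zolotarev.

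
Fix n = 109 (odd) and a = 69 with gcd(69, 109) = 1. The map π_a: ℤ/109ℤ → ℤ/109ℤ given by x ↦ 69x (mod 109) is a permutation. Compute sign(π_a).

Orbit of 47 under x↦69x: [47, 82, 99, 73, 23, 61, 67]… (length divides ord_109(69)).
The orbit structure of x ↦ 69x mod 109: 2 orbits of sizes [108, 1].
n − c = 109 − 2 = 107; sign = (−1)^107 = -1.
Via Zolotarev, sign(π_{69}) = (69|109) = -1.

-1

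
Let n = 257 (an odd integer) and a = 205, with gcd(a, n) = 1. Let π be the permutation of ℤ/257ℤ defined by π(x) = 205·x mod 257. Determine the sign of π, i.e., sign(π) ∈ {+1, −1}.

+1

Orbit of 221 under x↦205x: [221, 73, 59, 16, 196, 88, 50]… (length divides ord_257(205)).
Cycle type of π: 128×2 + 1; total 3 cycles.
n − c = 257 − 3 = 254; sign = (−1)^254 = +1.
Via Zolotarev, sign(π_{205}) = (205|257) = +1.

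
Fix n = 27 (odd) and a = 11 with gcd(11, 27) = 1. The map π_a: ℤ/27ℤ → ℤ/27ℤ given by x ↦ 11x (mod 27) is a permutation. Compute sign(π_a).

-1

Trace 10: π^k(10) = [10, 2, 22, 26, 16, 14, 19] for k=0..6.
4 cycles of lengths [18, 6, 2, 1].
With 4 cycles on 27 points, sign = (−1)^{27−4} = -1.
Via Zolotarev, sign(π_{11}) = (11|27) = -1.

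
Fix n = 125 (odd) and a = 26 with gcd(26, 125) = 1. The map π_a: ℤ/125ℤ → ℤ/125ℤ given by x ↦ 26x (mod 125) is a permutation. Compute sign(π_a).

+1

Orbit of 101 under x↦26x: [101, 1, 26, 51, 76]… (length divides ord_125(26)).
Cycle lengths of π_26 on ℤ/125ℤ: [5, 5, 5, 5, 5, 5, 5, 5, 5, 5, 5, 5, 5, 5, 5, 5, 5, 5, 5, 5, 1, 1, 1, 1, 1, 1, 1, 1, 1, 1, 1, 1, 1, 1, 1, 1, 1, 1, 1, 1, 1, 1, 1, 1, 1]; 45 cycles in total.
125 − 45 = 80 transpositions; sign(π) = (−1)^80 = +1.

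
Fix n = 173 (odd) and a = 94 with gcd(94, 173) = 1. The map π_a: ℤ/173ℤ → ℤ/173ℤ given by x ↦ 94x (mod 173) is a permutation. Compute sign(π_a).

-1

Orbit of 30 under x↦94x: [30, 52, 44, 157, 53, 138, 170]… (length divides ord_173(94)).
Decompose π into cycles: lengths [172, 1] (2 cycles, including the fixed point 0).
sign(π) = (−1)^{n − #cycles} = (−1)^{173−2} = (−1)^171 = -1.
(94|173)_J = -1 (Zolotarev's lemma cross-check).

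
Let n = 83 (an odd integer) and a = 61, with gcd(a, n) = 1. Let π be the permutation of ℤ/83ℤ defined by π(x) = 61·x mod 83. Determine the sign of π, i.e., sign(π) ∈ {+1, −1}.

+1

Start at x=27: 27 → 70 → 37 → 16 → 63 → 25 → 31 → … (one orbit).
Cycle lengths of π_61 on ℤ/83ℤ: [41, 41, 1]; 3 cycles in total.
83 − 3 = 80 transpositions; sign(π) = (−1)^80 = +1.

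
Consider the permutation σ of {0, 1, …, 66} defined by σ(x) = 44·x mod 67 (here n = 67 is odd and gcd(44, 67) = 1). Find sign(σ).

-1

Orbit of 64 under x↦44x: [64, 2, 21, 53, 54, 31, 24]… (length divides ord_67(44)).
Decompose π into cycles: lengths [66, 1] (2 cycles, including the fixed point 0).
67 − 2 = 65 transpositions; sign(π) = (−1)^65 = -1.
Zolotarev: (44|67) = -1, matching the cycle-count sign.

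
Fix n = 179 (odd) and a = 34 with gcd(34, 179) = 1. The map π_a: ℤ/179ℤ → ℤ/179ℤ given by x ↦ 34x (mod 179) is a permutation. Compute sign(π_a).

-1

Start at x=86: 86 → 60 → 71 → 87 → 94 → 153 → 11 → … (one orbit).
Cycle type of π: 178 + 1; total 2 cycles.
With 2 cycles on 179 points, sign = (−1)^{179−2} = -1.
(34|179)_J = -1 (Zolotarev's lemma cross-check).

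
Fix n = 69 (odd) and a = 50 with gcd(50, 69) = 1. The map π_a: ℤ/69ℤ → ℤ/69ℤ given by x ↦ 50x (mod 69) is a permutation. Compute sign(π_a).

-1

Start at x=58: 58 → 2 → 31 → 32 → 13 → 29 → 1 → … (one orbit).
Cycle lengths of π_50 on ℤ/69ℤ: [22, 22, 11, 11, 2, 1]; 6 cycles in total.
Σ(ℓ_i−1) = 69−6 = 63; sign = (−1)^63 = -1.
Via Zolotarev, sign(π_{50}) = (50|69) = -1.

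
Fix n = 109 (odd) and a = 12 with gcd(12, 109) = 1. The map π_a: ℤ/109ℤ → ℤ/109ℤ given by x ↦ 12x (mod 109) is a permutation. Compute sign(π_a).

Trace 88: π^k(88) = [88, 75, 28, 9, 108, 97, 74] for k=0..6.
3 cycles of lengths [54, 54, 1].
With 3 cycles on 109 points, sign = (−1)^{109−3} = +1.
Via Zolotarev, sign(π_{12}) = (12|109) = +1.

+1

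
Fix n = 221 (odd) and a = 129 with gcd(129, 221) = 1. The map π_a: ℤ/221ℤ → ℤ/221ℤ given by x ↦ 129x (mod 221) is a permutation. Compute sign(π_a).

Start at x=90: 90 → 118 → 194 → 53 → 207 → 183 → 181 → … (one orbit).
The orbit structure of x ↦ 129x mod 221: 20 orbits of sizes [16, 16, 16, 16, 16, 16, 16, 16, 16, 16, 16, 16, 16, 2, 2, 2, 2, 2, 2, 1].
n − c = 221 − 20 = 201; sign = (−1)^201 = -1.

-1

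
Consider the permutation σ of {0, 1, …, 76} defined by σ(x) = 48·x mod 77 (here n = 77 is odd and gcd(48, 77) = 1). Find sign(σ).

-1

Trace 27: π^k(27) = [27, 64, 69, 1, 48, 71, 20] for k=0..6.
Decompose π into cycles: lengths [10, 10, 10, 10, 10, 10, 5, 5, 2, 2, 2, 1] (12 cycles, including the fixed point 0).
With 12 cycles on 77 points, sign = (−1)^{77−12} = -1.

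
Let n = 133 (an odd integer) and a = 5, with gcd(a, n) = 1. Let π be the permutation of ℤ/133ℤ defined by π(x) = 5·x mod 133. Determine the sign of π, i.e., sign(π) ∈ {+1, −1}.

-1

Orbit of 93 under x↦5x: [93, 66, 64, 54, 4, 20, 100]… (length divides ord_133(5)).
10 cycles of lengths [18, 18, 18, 18, 18, 18, 9, 9, 6, 1].
With 10 cycles on 133 points, sign = (−1)^{133−10} = -1.
Via Zolotarev, sign(π_{5}) = (5|133) = -1.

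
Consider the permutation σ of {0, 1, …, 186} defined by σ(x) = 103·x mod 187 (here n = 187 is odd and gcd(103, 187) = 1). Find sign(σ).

+1

Start at x=103: 103 → 137 → 86 → 69 → 1 → 103 (one orbit).
The orbit structure of x ↦ 103x mod 187: 51 orbits of sizes [5, 5, 5, 5, 5, 5, 5, 5, 5, 5, 5, 5, 5, 5, 5, 5, 5, 5, 5, 5, 5, 5, 5, 5, 5, 5, 5, 5, 5, 5, 5, 5, 5, 5, 1, 1, 1, 1, 1, 1, 1, 1, 1, 1, 1, 1, 1, 1, 1, 1, 1].
51 cycles on 187: each ℓ→(−1)^(ℓ−1), product (−1)^136 = +1.
Check: (103/187) = +1 by Zolotarev.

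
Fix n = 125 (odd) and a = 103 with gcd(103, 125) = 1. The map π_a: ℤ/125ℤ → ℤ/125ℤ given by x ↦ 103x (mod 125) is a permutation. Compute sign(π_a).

Orbit of 92 under x↦103x: [92, 101, 28, 9, 52, 106, 43]… (length divides ord_125(103)).
Decompose π into cycles: lengths [100, 20, 4, 1] (4 cycles, including the fixed point 0).
4 cycles on 125: each ℓ→(−1)^(ℓ−1), product (−1)^121 = -1.

-1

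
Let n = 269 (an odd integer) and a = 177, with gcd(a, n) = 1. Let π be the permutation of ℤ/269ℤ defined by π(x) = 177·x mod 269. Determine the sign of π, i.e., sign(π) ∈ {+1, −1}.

Trace 177: π^k(177) = [177, 125, 67, 23, 36, 185, 196] for k=0..6.
Decompose π into cycles: lengths [67, 67, 67, 67, 1] (5 cycles, including the fixed point 0).
Σ(ℓ_i−1) = 269−5 = 264; sign = (−1)^264 = +1.
Zolotarev: (177|269) = +1, matching the cycle-count sign.

+1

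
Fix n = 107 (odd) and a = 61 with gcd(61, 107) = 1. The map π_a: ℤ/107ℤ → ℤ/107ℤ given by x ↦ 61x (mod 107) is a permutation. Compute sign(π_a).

+1

Trace 42: π^k(42) = [42, 101, 62, 37, 10, 75, 81] for k=0..6.
π_61 has 3 disjoint cycles with lengths [53, 53, 1] on {0,…,106}.
Σ(ℓ_i−1) = 107−3 = 104; sign = (−1)^104 = +1.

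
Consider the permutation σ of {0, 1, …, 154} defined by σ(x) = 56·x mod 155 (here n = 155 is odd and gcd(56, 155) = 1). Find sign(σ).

+1

Start at x=56: 56 → 36 → 1 → 56 (one orbit).
π_56 has 55 disjoint cycles with lengths [3, 3, 3, 3, 3, 3, 3, 3, 3, 3, 3, 3, 3, 3, 3, 3, 3, 3, 3, 3, 3, 3, 3, 3, 3, 3, 3, 3, 3, 3, 3, 3, 3, 3, 3, 3, 3, 3, 3, 3, 3, 3, 3, 3, 3, 3, 3, 3, 3, 3, 1, 1, 1, 1, 1] on {0,…,154}.
With 55 cycles on 155 points, sign = (−1)^{155−55} = +1.
Check: (56/155) = +1 by Zolotarev.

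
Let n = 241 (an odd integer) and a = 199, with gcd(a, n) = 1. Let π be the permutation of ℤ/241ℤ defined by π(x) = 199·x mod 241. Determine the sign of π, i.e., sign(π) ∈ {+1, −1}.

Orbit of 110 under x↦199x: [110, 200, 35, 217, 44, 80, 14]… (length divides ord_241(199)).
Decompose π into cycles: lengths [240, 1] (2 cycles, including the fixed point 0).
n − c = 241 − 2 = 239; sign = (−1)^239 = -1.

-1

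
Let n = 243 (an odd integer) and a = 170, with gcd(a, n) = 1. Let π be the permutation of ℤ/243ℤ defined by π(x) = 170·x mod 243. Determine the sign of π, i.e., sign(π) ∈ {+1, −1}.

Start at x=172: 172 → 80 → 235 → 98 → 136 → 35 → 118 → … (one orbit).
π_170 has 14 disjoint cycles with lengths [54, 54, 54, 18, 18, 18, 6, 6, 6, 2, 2, 2, 2, 1] on {0,…,242}.
Σ(ℓ_i−1) = 243−14 = 229; sign = (−1)^229 = -1.

-1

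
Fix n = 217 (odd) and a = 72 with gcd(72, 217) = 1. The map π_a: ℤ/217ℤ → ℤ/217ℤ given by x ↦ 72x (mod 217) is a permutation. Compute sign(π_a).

Trace 25: π^k(25) = [25, 64, 51, 200, 78, 191, 81] for k=0..6.
Decompose π into cycles: lengths [15, 15, 15, 15, 15, 15, 15, 15, 15, 15, 15, 15, 15, 15, 3, 3, 1] (17 cycles, including the fixed point 0).
With 17 cycles on 217 points, sign = (−1)^{217−17} = +1.
Zolotarev: (72|217) = +1, matching the cycle-count sign.

+1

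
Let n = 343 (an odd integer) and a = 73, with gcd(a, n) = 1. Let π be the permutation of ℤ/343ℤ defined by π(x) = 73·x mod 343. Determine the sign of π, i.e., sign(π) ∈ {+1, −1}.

Trace 103: π^k(103) = [103, 316, 87, 177, 230, 326, 131] for k=0..6.
Cycle type of π: 294 + 42 + 6 + 1; total 4 cycles.
With 4 cycles on 343 points, sign = (−1)^{343−4} = -1.

-1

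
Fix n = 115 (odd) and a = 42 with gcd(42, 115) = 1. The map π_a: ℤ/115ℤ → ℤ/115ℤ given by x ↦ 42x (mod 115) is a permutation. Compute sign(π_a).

Start at x=104: 104 → 113 → 31 → 37 → 59 → 63 → 1 → … (one orbit).
Cycle type of π: 44×2 + 22 + 4 + 1; total 5 cycles.
5 cycles on 115: each ℓ→(−1)^(ℓ−1), product (−1)^110 = +1.
Check: (42/115) = +1 by Zolotarev.

+1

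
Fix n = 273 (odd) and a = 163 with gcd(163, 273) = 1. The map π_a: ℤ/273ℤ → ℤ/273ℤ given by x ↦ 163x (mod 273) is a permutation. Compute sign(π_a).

Start at x=1: 1 → 163 → 88 → 148 → 100 → 193 → 64 → … (one orbit).
30 cycles of lengths [12, 12, 12, 12, 12, 12, 12, 12, 12, 12, 12, 12, 12, 12, 12, 12, 12, 12, 12, 12, 12, 3, 3, 3, 3, 3, 3, 1, 1, 1].
Σ(ℓ_i−1) = 273−30 = 243; sign = (−1)^243 = -1.

-1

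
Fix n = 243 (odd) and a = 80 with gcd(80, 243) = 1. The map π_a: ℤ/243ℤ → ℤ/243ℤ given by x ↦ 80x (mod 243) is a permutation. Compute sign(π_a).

-1

Trace 80: π^k(80) = [80, 82, 242, 163, 161, 1] for k=0..5.
Decompose π into cycles: lengths [6, 6, 6, 6, 6, 6, 6, 6, 6, 6, 6, 6, 6, 6, 6, 6, 6, 6, 6, 6, 6, 6, 6, 6, 6, 6, 6, 2, 2, 2, 2, 2, 2, 2, 2, 2, 2, 2, 2, 2, 2, 2, 2, 2, 2, 2, 2, 2, 2, 2, 2, 2, 2, 2, 2, 2, 2, 2, 2, 2, 2, 2, 2, 2, 2, 2, 2, 1] (68 cycles, including the fixed point 0).
n − c = 243 − 68 = 175; sign = (−1)^175 = -1.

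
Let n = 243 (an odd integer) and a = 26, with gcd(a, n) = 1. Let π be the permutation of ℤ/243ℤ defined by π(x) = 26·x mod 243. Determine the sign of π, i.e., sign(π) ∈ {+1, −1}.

-1

Trace 136: π^k(136) = [136, 134, 82, 188, 28, 242, 217] for k=0..6.
Decompose π into cycles: lengths [18, 18, 18, 18, 18, 18, 18, 18, 18, 6, 6, 6, 6, 6, 6, 6, 6, 6, 2, 2, 2, 2, 2, 2, 2, 2, 2, 2, 2, 2, 2, 1] (32 cycles, including the fixed point 0).
32 cycles on 243: each ℓ→(−1)^(ℓ−1), product (−1)^211 = -1.
Via Zolotarev, sign(π_{26}) = (26|243) = -1.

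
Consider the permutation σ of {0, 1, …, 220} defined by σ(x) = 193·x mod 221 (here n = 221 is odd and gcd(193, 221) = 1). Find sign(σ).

Orbit of 35 under x↦193x: [35, 125, 36, 97, 157, 24, 212]… (length divides ord_221(193)).
7 cycles of lengths [48, 48, 48, 48, 16, 12, 1].
Σ(ℓ_i−1) = 221−7 = 214; sign = (−1)^214 = +1.
(193|221)_J = +1 (Zolotarev's lemma cross-check).

+1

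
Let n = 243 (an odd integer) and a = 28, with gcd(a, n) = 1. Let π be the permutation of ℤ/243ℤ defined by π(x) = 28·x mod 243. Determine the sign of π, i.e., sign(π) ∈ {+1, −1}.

Trace 190: π^k(190) = [190, 217, 1, 28, 55, 82, 109] for k=0..6.
63 cycles of lengths [9, 9, 9, 9, 9, 9, 9, 9, 9, 9, 9, 9, 9, 9, 9, 9, 9, 9, 3, 3, 3, 3, 3, 3, 3, 3, 3, 3, 3, 3, 3, 3, 3, 3, 3, 3, 1, 1, 1, 1, 1, 1, 1, 1, 1, 1, 1, 1, 1, 1, 1, 1, 1, 1, 1, 1, 1, 1, 1, 1, 1, 1, 1].
Σ(ℓ_i−1) = 243−63 = 180; sign = (−1)^180 = +1.

+1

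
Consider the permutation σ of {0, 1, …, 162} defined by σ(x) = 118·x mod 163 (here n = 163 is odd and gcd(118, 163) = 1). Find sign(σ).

+1

Trace 49: π^k(49) = [49, 77, 121, 97, 36, 10, 39] for k=0..6.
Cycle type of π: 81×2 + 1; total 3 cycles.
3 cycles on 163: each ℓ→(−1)^(ℓ−1), product (−1)^160 = +1.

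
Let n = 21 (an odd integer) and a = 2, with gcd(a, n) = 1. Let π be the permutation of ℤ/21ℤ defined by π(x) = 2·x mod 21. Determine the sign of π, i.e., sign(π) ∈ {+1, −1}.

-1

Orbit of 11 under x↦2x: [11, 1, 2, 4, 8, 16]… (length divides ord_21(2)).
Decompose π into cycles: lengths [6, 6, 3, 3, 2, 1] (6 cycles, including the fixed point 0).
With 6 cycles on 21 points, sign = (−1)^{21−6} = -1.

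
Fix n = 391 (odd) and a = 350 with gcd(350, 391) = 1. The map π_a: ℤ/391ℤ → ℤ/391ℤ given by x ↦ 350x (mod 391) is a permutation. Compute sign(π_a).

Trace 225: π^k(225) = [225, 159, 128, 226, 118, 245, 121] for k=0..6.
Cycle type of π: 176×2 + 22 + 16 + 1; total 5 cycles.
Σ(ℓ_i−1) = 391−5 = 386; sign = (−1)^386 = +1.
The Jacobi symbol (350|391) = +1 (Zolotarev) agrees.

+1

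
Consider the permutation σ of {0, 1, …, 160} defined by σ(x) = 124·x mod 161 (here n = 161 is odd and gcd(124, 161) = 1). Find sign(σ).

-1

Orbit of 71 under x↦124x: [71, 110, 116, 55, 58, 108, 29]… (length divides ord_161(124)).
6 cycles of lengths [66, 66, 11, 11, 6, 1].
With 6 cycles on 161 points, sign = (−1)^{161−6} = -1.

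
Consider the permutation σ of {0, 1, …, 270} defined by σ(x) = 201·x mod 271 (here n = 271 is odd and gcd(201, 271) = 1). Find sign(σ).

-1

Trace 238: π^k(238) = [238, 142, 87, 143, 17, 165, 103] for k=0..6.
Cycle type of π: 270 + 1; total 2 cycles.
Σ(ℓ_i−1) = 271−2 = 269; sign = (−1)^269 = -1.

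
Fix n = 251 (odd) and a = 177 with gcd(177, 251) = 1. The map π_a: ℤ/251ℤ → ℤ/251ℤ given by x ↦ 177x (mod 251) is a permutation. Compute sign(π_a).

-1

Trace 166: π^k(166) = [166, 15, 145, 63, 107, 114, 98] for k=0..6.
Cycle type of π: 250 + 1; total 2 cycles.
251 − 2 = 249 transpositions; sign(π) = (−1)^249 = -1.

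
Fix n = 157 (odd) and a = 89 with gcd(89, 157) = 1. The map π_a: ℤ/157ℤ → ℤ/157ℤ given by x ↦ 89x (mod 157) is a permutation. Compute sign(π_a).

+1

Orbit of 99 under x↦89x: [99, 19, 121, 93, 113, 9, 16]… (length divides ord_157(89)).
Decompose π into cycles: lengths [39, 39, 39, 39, 1] (5 cycles, including the fixed point 0).
n − c = 157 − 5 = 152; sign = (−1)^152 = +1.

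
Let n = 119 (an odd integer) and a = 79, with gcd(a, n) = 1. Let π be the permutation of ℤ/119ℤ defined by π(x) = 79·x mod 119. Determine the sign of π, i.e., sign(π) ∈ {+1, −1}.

Orbit of 29 under x↦79x: [29, 30, 109, 43, 65, 18, 113]… (length divides ord_119(79)).
Cycle lengths of π_79 on ℤ/119ℤ: [48, 48, 16, 3, 3, 1]; 6 cycles in total.
Σ(ℓ_i−1) = 119−6 = 113; sign = (−1)^113 = -1.

-1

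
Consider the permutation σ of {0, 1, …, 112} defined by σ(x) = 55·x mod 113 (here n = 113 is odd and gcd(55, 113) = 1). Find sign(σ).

-1

Start at x=88: 88 → 94 → 85 → 42 → 50 → 38 → 56 → … (one orbit).
Cycle type of π: 112 + 1; total 2 cycles.
With 2 cycles on 113 points, sign = (−1)^{113−2} = -1.
Via Zolotarev, sign(π_{55}) = (55|113) = -1.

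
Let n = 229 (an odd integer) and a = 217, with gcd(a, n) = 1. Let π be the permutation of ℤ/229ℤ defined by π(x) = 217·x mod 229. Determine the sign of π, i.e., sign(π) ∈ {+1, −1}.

Trace 111: π^k(111) = [111, 42, 183, 94, 17, 25, 158] for k=0..6.
π_217 has 5 disjoint cycles with lengths [57, 57, 57, 57, 1] on {0,…,228}.
n − c = 229 − 5 = 224; sign = (−1)^224 = +1.
Via Zolotarev, sign(π_{217}) = (217|229) = +1.

+1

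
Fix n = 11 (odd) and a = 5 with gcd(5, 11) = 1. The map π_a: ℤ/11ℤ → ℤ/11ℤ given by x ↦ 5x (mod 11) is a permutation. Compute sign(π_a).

Start at x=5: 5 → 3 → 4 → 9 → 1 → 5 (one orbit).
Cycle lengths of π_5 on ℤ/11ℤ: [5, 5, 1]; 3 cycles in total.
Σ(ℓ_i−1) = 11−3 = 8; sign = (−1)^8 = +1.

+1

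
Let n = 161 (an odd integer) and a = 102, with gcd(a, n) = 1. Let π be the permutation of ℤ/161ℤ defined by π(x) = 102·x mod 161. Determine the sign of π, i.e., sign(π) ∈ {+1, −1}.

Trace 106: π^k(106) = [106, 25, 135, 85, 137, 128, 15] for k=0..6.
6 cycles of lengths [66, 66, 22, 3, 3, 1].
Σ(ℓ_i−1) = 161−6 = 155; sign = (−1)^155 = -1.

-1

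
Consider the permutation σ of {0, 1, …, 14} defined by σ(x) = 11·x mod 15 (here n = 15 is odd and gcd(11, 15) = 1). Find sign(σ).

Start at x=11: 11 → 1 → 11 (one orbit).
Cycle type of π: 2×5 + 1×5; total 10 cycles.
n − c = 15 − 10 = 5; sign = (−1)^5 = -1.

-1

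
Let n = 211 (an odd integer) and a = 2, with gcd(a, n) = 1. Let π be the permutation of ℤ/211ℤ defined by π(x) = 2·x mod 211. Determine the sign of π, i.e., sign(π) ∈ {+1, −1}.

Trace 193: π^k(193) = [193, 175, 139, 67, 134, 57, 114] for k=0..6.
2 cycles of lengths [210, 1].
2 cycles on 211: each ℓ→(−1)^(ℓ−1), product (−1)^209 = -1.
Via Zolotarev, sign(π_{2}) = (2|211) = -1.

-1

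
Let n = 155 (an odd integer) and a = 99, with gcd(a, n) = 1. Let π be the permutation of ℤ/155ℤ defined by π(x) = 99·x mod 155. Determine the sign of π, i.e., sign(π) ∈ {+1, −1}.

Start at x=119: 119 → 1 → 99 → 36 → 154 → 56 → 119 (one orbit).
Cycle type of π: 6×25 + 2×2 + 1; total 28 cycles.
n − c = 155 − 28 = 127; sign = (−1)^127 = -1.
The Jacobi symbol (99|155) = -1 (Zolotarev) agrees.

-1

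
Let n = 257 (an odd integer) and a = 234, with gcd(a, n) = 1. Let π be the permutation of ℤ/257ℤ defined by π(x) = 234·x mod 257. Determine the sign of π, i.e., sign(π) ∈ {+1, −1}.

+1

Start at x=117: 117 → 136 → 213 → 241 → 111 → 17 → 123 → … (one orbit).
5 cycles of lengths [64, 64, 64, 64, 1].
5 cycles on 257: each ℓ→(−1)^(ℓ−1), product (−1)^252 = +1.
The Jacobi symbol (234|257) = +1 (Zolotarev) agrees.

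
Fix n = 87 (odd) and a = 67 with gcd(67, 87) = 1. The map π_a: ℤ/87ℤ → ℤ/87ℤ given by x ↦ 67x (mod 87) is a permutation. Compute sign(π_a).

+1

Orbit of 34 under x↦67x: [34, 16, 28, 49, 64, 25, 22]… (length divides ord_87(67)).
π_67 has 9 disjoint cycles with lengths [14, 14, 14, 14, 14, 14, 1, 1, 1] on {0,…,86}.
9 cycles on 87: each ℓ→(−1)^(ℓ−1), product (−1)^78 = +1.
Check: (67/87) = +1 by Zolotarev.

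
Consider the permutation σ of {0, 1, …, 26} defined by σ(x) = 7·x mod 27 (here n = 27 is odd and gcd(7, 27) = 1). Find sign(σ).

Start at x=13: 13 → 10 → 16 → 4 → 1 → 7 → 22 → … (one orbit).
7 cycles of lengths [9, 9, 3, 3, 1, 1, 1].
7 cycles on 27: each ℓ→(−1)^(ℓ−1), product (−1)^20 = +1.

+1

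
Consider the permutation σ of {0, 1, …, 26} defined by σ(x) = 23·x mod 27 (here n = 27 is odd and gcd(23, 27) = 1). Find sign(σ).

-1

Orbit of 17 under x↦23x: [17, 13, 2, 19, 5, 7, 26]… (length divides ord_27(23)).
The orbit structure of x ↦ 23x mod 27: 4 orbits of sizes [18, 6, 2, 1].
With 4 cycles on 27 points, sign = (−1)^{27−4} = -1.
Check: (23/27) = -1 by Zolotarev.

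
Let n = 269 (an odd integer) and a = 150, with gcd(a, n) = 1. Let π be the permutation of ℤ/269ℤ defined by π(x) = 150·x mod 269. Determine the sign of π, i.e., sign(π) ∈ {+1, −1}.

Start at x=255: 255 → 52 → 268 → 119 → 96 → 143 → 199 → … (one orbit).
The orbit structure of x ↦ 150x mod 269: 3 orbits of sizes [134, 134, 1].
Σ(ℓ_i−1) = 269−3 = 266; sign = (−1)^266 = +1.
Zolotarev: (150|269) = +1, matching the cycle-count sign.

+1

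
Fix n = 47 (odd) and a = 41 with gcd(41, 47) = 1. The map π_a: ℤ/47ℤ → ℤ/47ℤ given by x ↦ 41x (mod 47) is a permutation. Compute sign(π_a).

Start at x=43: 43 → 24 → 44 → 18 → 33 → 37 → 13 → … (one orbit).
The orbit structure of x ↦ 41x mod 47: 2 orbits of sizes [46, 1].
2 cycles on 47: each ℓ→(−1)^(ℓ−1), product (−1)^45 = -1.
Via Zolotarev, sign(π_{41}) = (41|47) = -1.

-1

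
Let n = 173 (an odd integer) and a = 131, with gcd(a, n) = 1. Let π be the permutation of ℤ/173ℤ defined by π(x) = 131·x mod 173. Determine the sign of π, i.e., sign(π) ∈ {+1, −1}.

-1

Trace 137: π^k(137) = [137, 128, 160, 27, 77, 53, 23] for k=0..6.
Decompose π into cycles: lengths [172, 1] (2 cycles, including the fixed point 0).
With 2 cycles on 173 points, sign = (−1)^{173−2} = -1.
Check: (131/173) = -1 by Zolotarev.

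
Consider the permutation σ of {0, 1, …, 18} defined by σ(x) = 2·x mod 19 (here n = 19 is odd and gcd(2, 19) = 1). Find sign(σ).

Start at x=13: 13 → 7 → 14 → 9 → 18 → 17 → 15 → … (one orbit).
Decompose π into cycles: lengths [18, 1] (2 cycles, including the fixed point 0).
Σ(ℓ_i−1) = 19−2 = 17; sign = (−1)^17 = -1.

-1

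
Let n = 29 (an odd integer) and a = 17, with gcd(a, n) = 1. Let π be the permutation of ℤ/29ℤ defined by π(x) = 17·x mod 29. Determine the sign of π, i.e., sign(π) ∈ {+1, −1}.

-1

Trace 17: π^k(17) = [17, 28, 12, 1] for k=0..3.
Cycle type of π: 4×7 + 1; total 8 cycles.
With 8 cycles on 29 points, sign = (−1)^{29−8} = -1.
Zolotarev: (17|29) = -1, matching the cycle-count sign.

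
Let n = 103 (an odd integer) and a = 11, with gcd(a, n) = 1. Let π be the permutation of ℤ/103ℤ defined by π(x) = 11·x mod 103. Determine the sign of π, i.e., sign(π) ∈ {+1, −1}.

-1

Orbit of 22 under x↦11x: [22, 36, 87, 30, 21, 25, 69]… (length divides ord_103(11)).
Cycle lengths of π_11 on ℤ/103ℤ: [102, 1]; 2 cycles in total.
sign(π) = (−1)^{n − #cycles} = (−1)^{103−2} = (−1)^101 = -1.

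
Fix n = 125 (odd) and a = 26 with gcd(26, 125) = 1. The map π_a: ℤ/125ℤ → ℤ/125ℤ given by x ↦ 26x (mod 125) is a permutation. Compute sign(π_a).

Start at x=76: 76 → 101 → 1 → 26 → 51 → 76 (one orbit).
Cycle lengths of π_26 on ℤ/125ℤ: [5, 5, 5, 5, 5, 5, 5, 5, 5, 5, 5, 5, 5, 5, 5, 5, 5, 5, 5, 5, 1, 1, 1, 1, 1, 1, 1, 1, 1, 1, 1, 1, 1, 1, 1, 1, 1, 1, 1, 1, 1, 1, 1, 1, 1]; 45 cycles in total.
With 45 cycles on 125 points, sign = (−1)^{125−45} = +1.
Zolotarev: (26|125) = +1, matching the cycle-count sign.

+1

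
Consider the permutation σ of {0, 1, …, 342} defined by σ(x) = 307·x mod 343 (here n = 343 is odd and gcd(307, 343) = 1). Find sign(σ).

Orbit of 211 under x↦307x: [211, 293, 85, 27, 57, 6, 127]… (length divides ord_343(307)).
10 cycles of lengths [98, 98, 98, 14, 14, 14, 2, 2, 2, 1].
sign(π) = (−1)^{n − #cycles} = (−1)^{343−10} = (−1)^333 = -1.
Zolotarev: (307|343) = -1, matching the cycle-count sign.

-1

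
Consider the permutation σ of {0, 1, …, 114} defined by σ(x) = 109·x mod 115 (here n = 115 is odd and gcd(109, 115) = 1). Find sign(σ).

-1

Orbit of 44 under x↦109x: [44, 81, 89, 41, 99, 96, 114]… (length divides ord_115(109)).
The orbit structure of x ↦ 109x mod 115: 8 orbits of sizes [22, 22, 22, 22, 22, 2, 2, 1].
8 cycles on 115: each ℓ→(−1)^(ℓ−1), product (−1)^107 = -1.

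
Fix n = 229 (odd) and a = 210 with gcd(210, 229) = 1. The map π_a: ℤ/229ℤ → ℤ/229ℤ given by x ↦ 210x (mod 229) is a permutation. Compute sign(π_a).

Orbit of 75 under x↦210x: [75, 178, 53, 138, 126, 125, 144]… (length divides ord_229(210)).
Decompose π into cycles: lengths [114, 114, 1] (3 cycles, including the fixed point 0).
n − c = 229 − 3 = 226; sign = (−1)^226 = +1.
The Jacobi symbol (210|229) = +1 (Zolotarev) agrees.

+1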